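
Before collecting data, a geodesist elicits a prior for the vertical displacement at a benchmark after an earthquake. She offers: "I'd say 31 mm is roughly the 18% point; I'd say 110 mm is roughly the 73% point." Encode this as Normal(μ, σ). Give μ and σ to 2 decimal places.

The p-quantile of Normal(μ,σ) is μ + z_p·σ, with z_{0.18} = -0.9154 and z_{0.73} = 0.6128.
Eliminate σ: μ = (z₂·x₁ − z₁·x₂)/(z₂ − z₁) = (0.6128·31 − (-0.9154)·110)/1.528 = 78.32.
Then σ = (x₂ − x₁)/(z₂ − z₁) = (110 − 31)/1.528 = 51.70.

μ = 78.32, σ = 51.70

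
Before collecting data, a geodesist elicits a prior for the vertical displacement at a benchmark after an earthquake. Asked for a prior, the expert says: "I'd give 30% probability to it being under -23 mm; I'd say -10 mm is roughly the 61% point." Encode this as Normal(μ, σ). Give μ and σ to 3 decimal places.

For Normal(μ,σ), the p-quantile is μ + z_p·σ. Here z_{0.3} = -0.5244, z_{0.61} = 0.2793.
So -23 = μ − 0.5244σ and -10 = μ + 0.2793σ.
Subtracting: σ = (-10 − -23)/(0.2793 − (-0.5244)) = 16.175.
Then μ = -23 − (-0.5244)·16.175 = -14.518.

μ = -14.518, σ = 16.175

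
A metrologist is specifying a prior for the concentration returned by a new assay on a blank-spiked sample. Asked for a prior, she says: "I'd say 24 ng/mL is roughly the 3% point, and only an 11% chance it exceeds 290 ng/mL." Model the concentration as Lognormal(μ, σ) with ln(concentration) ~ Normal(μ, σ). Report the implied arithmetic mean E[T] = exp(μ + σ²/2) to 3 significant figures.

E[T] ≈ 150 ng/mL

If T ~ Lognormal(μ,σ) then ln T ~ Normal(μ,σ), so the p-quantile of ln T is μ + z_p·σ.
ln(24) = 3.178 and ln(290) = 5.67; z_{0.03} = -1.881, z_{0.89} = 1.227.
σ = (5.67 − 3.178)/(1.227 − (-1.881)) = 0.802.
μ = 3.178 − (-1.881)·0.802 = 4.686.
E[T] = exp(μ + σ²/2) = exp(4.686 + 0.3215) = 150 ng/mL.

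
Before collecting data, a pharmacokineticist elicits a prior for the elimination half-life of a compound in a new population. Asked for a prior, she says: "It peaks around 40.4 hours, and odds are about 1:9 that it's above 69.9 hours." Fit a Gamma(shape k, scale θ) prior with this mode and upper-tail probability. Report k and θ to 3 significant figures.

Gamma(k,θ) with k>1 has mode (k−1)θ, so θ = 40.4/(k−1).
Need P(X < 69.9) = 0.9 with θ tied to k this way. Start at k = 2, θ = 40.4: P(X<69.9) ≈ 0.516.
Too low — raise k to concentrate. Iterating converges to k ≈ 7.31.
Then θ = 40.4/(7.31−1) ≈ 6.4.

k ≈ 7.31, θ ≈ 6.4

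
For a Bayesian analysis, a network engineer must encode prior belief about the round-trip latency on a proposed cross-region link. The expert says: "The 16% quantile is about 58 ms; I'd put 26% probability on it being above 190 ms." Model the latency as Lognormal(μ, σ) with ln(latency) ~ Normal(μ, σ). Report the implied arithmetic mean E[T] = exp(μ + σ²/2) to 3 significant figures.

If T ~ Lognormal(μ,σ) then ln T ~ Normal(μ,σ), so the p-quantile of ln T is μ + z_p·σ.
ln(58) = 4.06 and ln(190) = 5.247; z_{0.16} = -0.9945, z_{0.74} = 0.6433.
σ = (5.247 − 4.06)/(0.6433 − (-0.9945)) = 0.724.
μ = 4.06 − (-0.9945)·0.724 = 4.781.
E[T] = exp(μ + σ²/2) = exp(4.781 + 0.2624) = 155 ms.

E[T] ≈ 155 ms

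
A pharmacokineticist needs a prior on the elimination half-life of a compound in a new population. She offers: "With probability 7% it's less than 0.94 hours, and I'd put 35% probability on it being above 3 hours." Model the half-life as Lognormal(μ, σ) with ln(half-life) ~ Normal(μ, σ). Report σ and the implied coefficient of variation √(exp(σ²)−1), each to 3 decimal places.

If T ~ Lognormal(μ,σ) then ln T ~ Normal(μ,σ), so the p-quantile of ln T is μ + z_p·σ.
ln(0.94) = -0.06188 and ln(3) = 1.099; z_{0.07} = -1.476, z_{0.65} = 0.3853.
σ = (1.099 − -0.06188)/(0.3853 − (-1.476)) = 0.624.
μ = -0.06188 − (-1.476)·0.624 = 0.858.
CV = √(exp(σ²)−1) = √(exp(0.3888)−1) = 0.689.

σ ≈ 0.624, CV ≈ 0.689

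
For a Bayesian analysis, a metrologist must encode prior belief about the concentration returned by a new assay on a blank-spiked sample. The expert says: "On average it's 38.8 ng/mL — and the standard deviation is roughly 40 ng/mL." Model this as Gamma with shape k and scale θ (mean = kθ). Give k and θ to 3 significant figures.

For Gamma(k, scale θ): mean = kθ, variance = kθ², so CV = 1/√k.
CV = SD/mean = 40/38.8 = 1.031, hence k = 1/CV² = 0.941.
Then θ = mean/k = 38.8/0.941 = 41.2.

k ≈ 0.941, θ ≈ 41.2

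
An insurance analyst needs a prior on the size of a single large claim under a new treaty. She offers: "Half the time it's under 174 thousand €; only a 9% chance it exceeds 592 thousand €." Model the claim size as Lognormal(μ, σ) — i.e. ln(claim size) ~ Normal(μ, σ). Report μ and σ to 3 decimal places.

μ ≈ 5.159, σ ≈ 0.913

If T ~ Lognormal(μ,σ) then ln T ~ Normal(μ,σ), so the p-quantile of ln T is μ + z_p·σ.
ln(174) = 5.159 and ln(592) = 6.384; z_{0.5} = 0, z_{0.91} = 1.341.
σ = (6.384 − 5.159)/(1.341 − (0)) = 0.913.
μ = 5.159 − (0)·0.913 = 5.159.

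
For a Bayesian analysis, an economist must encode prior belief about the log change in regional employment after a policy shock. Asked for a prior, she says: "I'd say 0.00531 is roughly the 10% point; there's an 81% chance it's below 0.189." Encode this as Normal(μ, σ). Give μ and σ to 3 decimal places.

The p-quantile of Normal(μ,σ) is μ + z_p·σ, with z_{0.1} = -1.282 and z_{0.81} = 0.8779.
Eliminate σ: μ = (z₂·x₁ − z₁·x₂)/(z₂ − z₁) = (0.8779·0.00531 − (-1.282)·0.189)/2.159 = 0.114.
Then σ = (x₂ − x₁)/(z₂ − z₁) = (0.189 − 0.00531)/2.159 = 0.085.

μ = 0.114, σ = 0.085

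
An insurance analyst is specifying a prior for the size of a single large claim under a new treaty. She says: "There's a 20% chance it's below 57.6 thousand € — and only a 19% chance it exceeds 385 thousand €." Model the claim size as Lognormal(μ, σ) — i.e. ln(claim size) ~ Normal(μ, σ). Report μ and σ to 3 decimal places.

μ ≈ 4.983, σ ≈ 1.105

If T ~ Lognormal(μ,σ) then ln T ~ Normal(μ,σ), so the p-quantile of ln T is μ + z_p·σ.
ln(57.6) = 4.054 and ln(385) = 5.953; z_{0.2} = -0.8416, z_{0.81} = 0.8779.
σ = (5.953 − 4.054)/(0.8779 − (-0.8416)) = 1.105.
μ = 4.054 − (-0.8416)·1.105 = 4.983.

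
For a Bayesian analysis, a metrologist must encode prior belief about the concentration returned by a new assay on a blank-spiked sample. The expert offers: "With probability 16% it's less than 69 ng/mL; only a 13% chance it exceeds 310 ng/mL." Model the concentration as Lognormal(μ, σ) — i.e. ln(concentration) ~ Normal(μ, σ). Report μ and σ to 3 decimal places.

μ ≈ 4.939, σ ≈ 0.708

If T ~ Lognormal(μ,σ) then ln T ~ Normal(μ,σ), so the p-quantile of ln T is μ + z_p·σ.
ln(69) = 4.234 and ln(310) = 5.737; z_{0.16} = -0.9945, z_{0.87} = 1.126.
σ = (5.737 − 4.234)/(1.126 − (-0.9945)) = 0.708.
μ = 4.234 − (-0.9945)·0.708 = 4.939.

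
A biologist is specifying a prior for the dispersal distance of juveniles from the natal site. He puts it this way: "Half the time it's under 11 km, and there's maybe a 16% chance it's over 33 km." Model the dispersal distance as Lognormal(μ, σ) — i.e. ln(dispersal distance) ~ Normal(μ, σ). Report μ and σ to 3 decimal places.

μ ≈ 2.398, σ ≈ 1.105

If T ~ Lognormal(μ,σ) then ln T ~ Normal(μ,σ), so the p-quantile of ln T is μ + z_p·σ.
ln(11) = 2.398 and ln(33) = 3.497; z_{0.5} = 0, z_{0.84} = 0.9945.
σ = (3.497 − 2.398)/(0.9945 − (0)) = 1.105.
μ = 2.398 − (0)·1.105 = 2.398.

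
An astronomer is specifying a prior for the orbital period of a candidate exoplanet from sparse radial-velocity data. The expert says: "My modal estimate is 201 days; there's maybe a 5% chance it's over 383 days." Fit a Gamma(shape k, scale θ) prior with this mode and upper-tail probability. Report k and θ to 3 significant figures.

Gamma(k,θ) with k>1 has mode (k−1)θ, so θ = 201/(k−1).
Need P(X < 383) = 0.95 with θ tied to k this way. Start at k = 2, θ = 201: P(X<383) ≈ 0.568.
Too low — raise k to concentrate. Iterating converges to k ≈ 7.69.
Then θ = 201/(7.69−1) ≈ 30.1.

k ≈ 7.69, θ ≈ 30.1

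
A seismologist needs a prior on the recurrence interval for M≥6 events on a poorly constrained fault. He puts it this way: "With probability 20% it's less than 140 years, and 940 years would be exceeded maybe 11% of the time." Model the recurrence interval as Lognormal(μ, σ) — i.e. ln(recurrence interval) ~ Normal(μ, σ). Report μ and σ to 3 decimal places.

μ ≈ 5.717, σ ≈ 0.921

If T ~ Lognormal(μ,σ) then ln T ~ Normal(μ,σ), so the p-quantile of ln T is μ + z_p·σ.
ln(140) = 4.942 and ln(940) = 6.846; z_{0.2} = -0.8416, z_{0.89} = 1.227.
σ = (6.846 − 4.942)/(1.227 − (-0.8416)) = 0.921.
μ = 4.942 − (-0.8416)·0.921 = 5.717.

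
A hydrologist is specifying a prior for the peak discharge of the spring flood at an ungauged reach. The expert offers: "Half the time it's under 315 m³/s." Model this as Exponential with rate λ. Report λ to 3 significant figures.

λ ≈ 0.0022

Exponential median = ln 2 / λ, so λ = ln 2 / 315.0 = 0.0022.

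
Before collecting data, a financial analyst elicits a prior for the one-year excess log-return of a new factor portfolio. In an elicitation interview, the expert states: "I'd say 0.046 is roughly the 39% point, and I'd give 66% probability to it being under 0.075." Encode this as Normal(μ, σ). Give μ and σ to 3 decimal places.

μ = 0.058, σ = 0.042

For Normal(μ,σ), the p-quantile is μ + z_p·σ. Here z_{0.39} = -0.2793, z_{0.66} = 0.4125.
So 0.046 = μ − 0.2793σ and 0.075 = μ + 0.4125σ.
Subtracting: σ = (0.075 − 0.046)/(0.4125 − (-0.2793)) = 0.042.
Then μ = 0.046 − (-0.2793)·0.042 = 0.058.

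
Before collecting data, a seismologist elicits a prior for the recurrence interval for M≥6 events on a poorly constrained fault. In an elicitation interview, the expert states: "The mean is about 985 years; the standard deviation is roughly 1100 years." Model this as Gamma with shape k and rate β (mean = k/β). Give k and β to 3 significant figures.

For Gamma(k, rate β): mean = k/β, variance = k/β², so CV = 1/√k.
CV = SD/mean = 1100/985 = 1.117, hence k = 1/CV² = 0.802.
Then β = k/mean = 0.802/985 = 0.000814.

k ≈ 0.802, β ≈ 0.000814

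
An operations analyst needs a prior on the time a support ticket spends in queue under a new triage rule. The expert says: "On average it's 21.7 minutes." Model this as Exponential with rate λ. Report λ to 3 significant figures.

Exponential mean = 1/λ, so λ = 1/21.7 = 0.0461.

λ ≈ 0.0461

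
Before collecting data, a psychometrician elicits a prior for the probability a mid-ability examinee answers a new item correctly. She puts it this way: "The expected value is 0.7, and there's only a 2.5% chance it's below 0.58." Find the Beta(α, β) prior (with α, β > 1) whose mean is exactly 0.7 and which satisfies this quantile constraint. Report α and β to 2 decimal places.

With mean 0.7 fixed, write α = 0.7s, β = 0.3s where s = α+β.
Need P(θ < 0.58) = 0.025 under Beta(0.7s, 0.3s). Normal approximation: (q−m)/√(m(1−m)/s) ≈ z_{0.025} = -1.96, so s ≈ 0.7·0.3·(-1.96)²/(0.58−0.7)² = 56.0.
At s = 56.0: P(θ<0.58) ≈ 0.030. Adjusting to match 0.025 gives s ≈ 60.75.
So α = 0.7·60.75 ≈ 42.53, β = 0.3·60.75 ≈ 18.23.

α ≈ 42.53, β ≈ 18.23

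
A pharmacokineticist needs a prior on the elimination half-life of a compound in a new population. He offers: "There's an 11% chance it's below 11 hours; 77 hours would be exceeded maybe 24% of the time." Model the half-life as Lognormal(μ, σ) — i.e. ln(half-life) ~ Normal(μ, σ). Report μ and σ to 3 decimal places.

μ ≈ 3.633, σ ≈ 1.007

If T ~ Lognormal(μ,σ) then ln T ~ Normal(μ,σ), so the p-quantile of ln T is μ + z_p·σ.
ln(11) = 2.398 and ln(77) = 4.344; z_{0.11} = -1.227, z_{0.76} = 0.7063.
σ = (4.344 − 2.398)/(0.7063 − (-1.227)) = 1.007.
μ = 2.398 − (-1.227)·1.007 = 3.633.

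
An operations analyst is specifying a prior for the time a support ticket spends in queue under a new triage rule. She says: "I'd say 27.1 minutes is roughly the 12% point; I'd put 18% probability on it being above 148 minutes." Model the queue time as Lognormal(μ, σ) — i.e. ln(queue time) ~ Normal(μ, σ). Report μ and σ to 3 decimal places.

If T ~ Lognormal(μ,σ) then ln T ~ Normal(μ,σ), so the p-quantile of ln T is μ + z_p·σ.
ln(27.1) = 3.3 and ln(148) = 4.997; z_{0.12} = -1.175, z_{0.82} = 0.9154.
σ = (4.997 − 3.3)/(0.9154 − (-1.175)) = 0.812.
μ = 3.3 − (-1.175)·0.812 = 4.254.

μ ≈ 4.254, σ ≈ 0.812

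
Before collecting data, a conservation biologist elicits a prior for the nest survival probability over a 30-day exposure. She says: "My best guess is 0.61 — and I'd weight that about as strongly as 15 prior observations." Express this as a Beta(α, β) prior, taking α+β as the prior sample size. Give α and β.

Under the effective-sample-size interpretation, Beta(α, β) has prior mean α/(α+β) and prior sample size α+β.
So α+β = 15 and α/(α+β) = 0.61, giving α = 0.61·15 = 9.15 and β = 15 − 9.15 = 5.85.

α = 9.15, β = 5.85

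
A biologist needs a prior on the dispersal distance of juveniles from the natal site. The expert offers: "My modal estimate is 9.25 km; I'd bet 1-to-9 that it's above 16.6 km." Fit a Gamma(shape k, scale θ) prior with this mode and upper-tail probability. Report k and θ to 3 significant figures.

k ≈ 6.57, θ ≈ 1.66

Gamma(k,θ) with k>1 has mode (k−1)θ, so θ = 9.25/(k−1).
Need P(X < 16.6) = 0.9 with θ tied to k this way. Start at k = 2, θ = 9.25: P(X<16.6) ≈ 0.536.
Too low — raise k to concentrate. Iterating converges to k ≈ 6.57.
Then θ = 9.25/(6.57−1) ≈ 1.66.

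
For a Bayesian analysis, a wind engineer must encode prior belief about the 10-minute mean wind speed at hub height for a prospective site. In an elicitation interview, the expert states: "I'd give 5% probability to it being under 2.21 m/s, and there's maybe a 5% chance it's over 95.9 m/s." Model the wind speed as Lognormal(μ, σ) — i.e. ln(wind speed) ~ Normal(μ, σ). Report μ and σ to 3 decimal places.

If T ~ Lognormal(μ,σ) then ln T ~ Normal(μ,σ), so the p-quantile of ln T is μ + z_p·σ.
ln(2.21) = 0.793 and ln(95.9) = 4.563; z_{0.05} = -1.645, z_{0.95} = 1.645.
σ = (4.563 − 0.793)/(1.645 − (-1.645)) = 1.146.
μ = 0.793 − (-1.645)·1.146 = 2.678.

μ ≈ 2.678, σ ≈ 1.146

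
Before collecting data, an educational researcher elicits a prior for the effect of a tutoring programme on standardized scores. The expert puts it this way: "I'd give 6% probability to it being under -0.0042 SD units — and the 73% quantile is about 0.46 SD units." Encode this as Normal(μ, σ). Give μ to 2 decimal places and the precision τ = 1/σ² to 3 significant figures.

μ = 0.33, τ = 21.8

For Normal(μ,σ), the p-quantile is μ + z_p·σ. Here z_{0.06} = -1.555, z_{0.73} = 0.6128.
So -0.0042 = μ − 1.555σ and 0.46 = μ + 0.6128σ.
Subtracting: σ = (0.46 − -0.0042)/(0.6128 − (-1.555)) = 0.21.
Then μ = -0.0042 − (-1.555)·0.21 = 0.33.
Precision τ = 1/σ² = 1/0.2142² = 21.8.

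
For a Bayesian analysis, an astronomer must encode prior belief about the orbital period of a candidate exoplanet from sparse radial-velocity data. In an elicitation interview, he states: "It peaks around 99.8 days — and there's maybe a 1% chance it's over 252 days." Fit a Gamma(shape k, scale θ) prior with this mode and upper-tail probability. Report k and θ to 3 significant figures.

Gamma(k,θ) with k>1 has mode (k−1)θ, so θ = 99.8/(k−1).
Need P(X < 252) = 0.99 with θ tied to k this way. Start at k = 2, θ = 99.8: P(X<252) ≈ 0.718.
Too low — raise k to concentrate. Iterating converges to k ≈ 6.46.
Then θ = 99.8/(6.46−1) ≈ 18.3.

k ≈ 6.46, θ ≈ 18.3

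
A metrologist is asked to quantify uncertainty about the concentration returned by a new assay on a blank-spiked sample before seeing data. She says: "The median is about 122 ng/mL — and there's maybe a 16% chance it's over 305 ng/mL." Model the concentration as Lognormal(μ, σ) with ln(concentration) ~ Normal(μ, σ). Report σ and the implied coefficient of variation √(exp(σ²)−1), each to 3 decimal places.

σ ≈ 0.921, CV ≈ 1.156

If T ~ Lognormal(μ,σ) then ln T ~ Normal(μ,σ), so the p-quantile of ln T is μ + z_p·σ.
ln(122) = 4.804 and ln(305) = 5.72; z_{0.5} = 0, z_{0.84} = 0.9945.
σ = (5.72 − 4.804)/(0.9945 − (0)) = 0.921.
μ = 4.804 − (0)·0.921 = 4.804.
CV = √(exp(σ²)−1) = √(exp(0.8490)−1) = 1.156.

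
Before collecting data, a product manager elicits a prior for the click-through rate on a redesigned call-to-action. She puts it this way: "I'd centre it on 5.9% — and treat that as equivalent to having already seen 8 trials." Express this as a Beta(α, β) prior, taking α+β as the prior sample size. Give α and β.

α = 0.472, β = 7.528

Under the effective-sample-size interpretation, Beta(α, β) has prior mean α/(α+β) and prior sample size α+β.
So α+β = 8 and α/(α+β) = 0.059, giving α = 0.059·8 = 0.472 and β = 8 − 0.472 = 7.528.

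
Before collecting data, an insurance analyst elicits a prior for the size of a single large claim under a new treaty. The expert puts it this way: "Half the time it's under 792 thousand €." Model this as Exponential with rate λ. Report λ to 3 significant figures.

λ ≈ 0.000875

Exponential median = ln 2 / λ, so λ = ln 2 / 792.0 = 0.000875.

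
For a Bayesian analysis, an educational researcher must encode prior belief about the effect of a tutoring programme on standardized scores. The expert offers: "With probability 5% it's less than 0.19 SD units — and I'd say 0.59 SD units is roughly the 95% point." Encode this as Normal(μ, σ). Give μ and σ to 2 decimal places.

μ = 0.39, σ = 0.12

The p-quantile of Normal(μ,σ) is μ + z_p·σ, with z_{0.05} = -1.645 and z_{0.95} = 1.645.
Eliminate σ: μ = (z₂·x₁ − z₁·x₂)/(z₂ − z₁) = (1.645·0.19 − (-1.645)·0.59)/3.29 = 0.39.
Then σ = (x₂ − x₁)/(z₂ − z₁) = (0.59 − 0.19)/3.29 = 0.12.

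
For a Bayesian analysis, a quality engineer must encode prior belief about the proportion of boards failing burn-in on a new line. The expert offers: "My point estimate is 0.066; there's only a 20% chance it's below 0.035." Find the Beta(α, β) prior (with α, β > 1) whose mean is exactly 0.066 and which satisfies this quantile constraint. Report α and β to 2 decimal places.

With mean 0.066 fixed, write α = 0.066s, β = 0.934s where s = α+β.
Need P(θ < 0.035) = 0.2 under Beta(0.066s, 0.934s). Normal approximation: (q−m)/√(m(1−m)/s) ≈ z_{0.2} = -0.842, so s ≈ 0.066·0.934·(-0.842)²/(0.035−0.066)² = 45.4.
At s = 45.4: P(θ<0.035) ≈ 0.203. Adjusting to match 0.2 gives s ≈ 46.33.
So α = 0.066·46.33 ≈ 3.06, β = 0.934·46.33 ≈ 43.27.

α ≈ 3.06, β ≈ 43.27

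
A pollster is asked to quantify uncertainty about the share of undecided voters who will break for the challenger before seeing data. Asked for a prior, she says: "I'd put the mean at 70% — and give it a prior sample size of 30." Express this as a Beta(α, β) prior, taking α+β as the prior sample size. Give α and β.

α = 21, β = 9

Under the effective-sample-size interpretation, Beta(α, β) has prior mean α/(α+β) and prior sample size α+β.
So α+β = 30 and α/(α+β) = 0.7, giving α = 0.7·30 = 21 and β = 30 − 21 = 9.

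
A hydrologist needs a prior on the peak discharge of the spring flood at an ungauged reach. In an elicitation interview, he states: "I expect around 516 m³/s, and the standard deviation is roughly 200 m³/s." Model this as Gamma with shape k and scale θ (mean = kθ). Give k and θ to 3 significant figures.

k ≈ 6.66, θ ≈ 77.5

For Gamma(k, scale θ): mean = kθ, variance = kθ², so CV = 1/√k.
CV = SD/mean = 200/516 = 0.3876, hence k = 1/CV² = 6.66.
Then θ = mean/k = 516/6.66 = 77.5.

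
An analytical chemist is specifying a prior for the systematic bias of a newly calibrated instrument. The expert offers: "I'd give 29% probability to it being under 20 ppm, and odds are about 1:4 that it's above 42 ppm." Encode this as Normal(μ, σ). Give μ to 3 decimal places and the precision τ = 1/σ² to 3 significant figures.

For Normal(μ,σ), the p-quantile is μ + z_p·σ. Here z_{0.29} = -0.5534, z_{0.8} = 0.8416.
So 20 = μ − 0.5534σ and 42 = μ + 0.8416σ.
Subtracting: σ = (42 − 20)/(0.8416 − (-0.5534)) = 15.771.
Then μ = 20 − (-0.5534)·15.771 = 28.727.
Precision τ = 1/σ² = 1/15.77² = 0.00402.

μ = 28.727, τ = 0.00402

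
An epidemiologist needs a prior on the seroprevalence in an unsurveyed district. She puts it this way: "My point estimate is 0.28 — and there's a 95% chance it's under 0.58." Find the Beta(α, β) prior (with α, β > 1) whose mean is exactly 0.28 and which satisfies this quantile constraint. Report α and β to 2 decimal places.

With mean 0.28 fixed, write α = 0.28s, β = 0.72s where s = α+β.
Need P(θ < 0.58) = 0.95 under Beta(0.28s, 0.72s). Normal approximation: (q−m)/√(m(1−m)/s) ≈ z_{0.95} = 1.64, so s ≈ 0.28·0.72·(1.64)²/(0.58−0.28)² = 6.1.
At s = 6.1: P(θ<0.58) ≈ 0.941. Adjusting to match 0.95 gives s ≈ 6.78.
So α = 0.28·6.78 ≈ 1.90, β = 0.72·6.78 ≈ 4.88.

α ≈ 1.90, β ≈ 4.88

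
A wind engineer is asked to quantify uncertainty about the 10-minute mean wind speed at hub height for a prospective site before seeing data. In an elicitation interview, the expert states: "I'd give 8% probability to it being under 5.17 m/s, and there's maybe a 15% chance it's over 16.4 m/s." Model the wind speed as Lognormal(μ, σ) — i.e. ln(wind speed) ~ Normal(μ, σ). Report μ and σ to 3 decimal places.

If T ~ Lognormal(μ,σ) then ln T ~ Normal(μ,σ), so the p-quantile of ln T is μ + z_p·σ.
ln(5.17) = 1.643 and ln(16.4) = 2.797; z_{0.08} = -1.405, z_{0.85} = 1.036.
σ = (2.797 − 1.643)/(1.036 − (-1.405)) = 0.473.
μ = 1.643 − (-1.405)·0.473 = 2.307.

μ ≈ 2.307, σ ≈ 0.473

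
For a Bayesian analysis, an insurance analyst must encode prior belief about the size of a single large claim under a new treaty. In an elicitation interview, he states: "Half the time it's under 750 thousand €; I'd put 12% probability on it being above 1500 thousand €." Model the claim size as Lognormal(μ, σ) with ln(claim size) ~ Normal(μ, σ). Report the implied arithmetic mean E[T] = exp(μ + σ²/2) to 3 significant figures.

If T ~ Lognormal(μ,σ) then ln T ~ Normal(μ,σ), so the p-quantile of ln T is μ + z_p·σ.
ln(750) = 6.62 and ln(1500) = 7.313; z_{0.5} = 0, z_{0.88} = 1.175.
σ = (7.313 − 6.62)/(1.175 − (0)) = 0.590.
μ = 6.62 − (0)·0.590 = 6.620.
E[T] = exp(μ + σ²/2) = exp(6.620 + 0.1740) = 893 thousand €.

E[T] ≈ 893 thousand €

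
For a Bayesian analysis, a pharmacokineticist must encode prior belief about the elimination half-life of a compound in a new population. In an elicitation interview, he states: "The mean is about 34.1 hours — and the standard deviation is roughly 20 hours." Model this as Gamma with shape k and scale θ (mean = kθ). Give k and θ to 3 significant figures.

For Gamma(k, scale θ): mean = kθ, variance = kθ², so CV = 1/√k.
CV = SD/mean = 20/34.1 = 0.5865, hence k = 1/CV² = 2.91.
Then θ = mean/k = 34.1/2.91 = 11.7.

k ≈ 2.91, θ ≈ 11.7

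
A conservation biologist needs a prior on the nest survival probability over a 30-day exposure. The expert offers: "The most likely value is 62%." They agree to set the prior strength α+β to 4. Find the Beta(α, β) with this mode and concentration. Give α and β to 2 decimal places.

For α,β > 1 the Beta mode is (α−1)/(α+β−2). With α+β = 4, the mode is (α−1)/2.
Set (α−1)/2 = 0.62 → α = 1 + 0.62·2 = 2.24.
β = 4 − α = 1.76.

α = 2.24, β = 1.76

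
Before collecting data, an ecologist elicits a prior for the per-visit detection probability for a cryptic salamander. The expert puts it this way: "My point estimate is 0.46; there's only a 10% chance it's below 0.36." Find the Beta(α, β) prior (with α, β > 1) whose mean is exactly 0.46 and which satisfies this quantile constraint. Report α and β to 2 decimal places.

With mean 0.46 fixed, write α = 0.46s, β = 0.54s where s = α+β.
Need P(θ < 0.36) = 0.1 under Beta(0.46s, 0.54s). Normal approximation: (q−m)/√(m(1−m)/s) ≈ z_{0.1} = -1.28, so s ≈ 0.46·0.54·(-1.28)²/(0.36−0.46)² = 40.8.
At s = 40.8: P(θ<0.36) ≈ 0.098. Adjusting to match 0.1 gives s ≈ 40.10.
So α = 0.46·40.10 ≈ 18.45, β = 0.54·40.10 ≈ 21.65.

α ≈ 18.45, β ≈ 21.65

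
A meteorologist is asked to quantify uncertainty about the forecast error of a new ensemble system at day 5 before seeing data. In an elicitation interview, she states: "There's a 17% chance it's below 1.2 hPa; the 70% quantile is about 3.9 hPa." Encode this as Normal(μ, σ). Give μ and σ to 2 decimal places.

μ = 2.94, σ = 1.83

For Normal(μ,σ), the p-quantile is μ + z_p·σ. Here z_{0.17} = -0.9542, z_{0.7} = 0.5244.
So 1.2 = μ − 0.9542σ and 3.9 = μ + 0.5244σ.
Subtracting: σ = (3.9 − 1.2)/(0.5244 − (-0.9542)) = 1.83.
Then μ = 1.2 − (-0.9542)·1.83 = 2.94.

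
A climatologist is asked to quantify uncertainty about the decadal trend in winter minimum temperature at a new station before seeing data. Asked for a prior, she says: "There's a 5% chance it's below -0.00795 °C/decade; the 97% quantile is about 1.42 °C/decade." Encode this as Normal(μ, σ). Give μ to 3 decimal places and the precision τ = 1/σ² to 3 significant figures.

μ = 0.658, τ = 6.1

For Normal(μ,σ), the p-quantile is μ + z_p·σ. Here z_{0.05} = -1.645, z_{0.97} = 1.881.
So -0.00795 = μ − 1.645σ and 1.42 = μ + 1.881σ.
Subtracting: σ = (1.42 − -0.00795)/(1.881 − (-1.645)) = 0.405.
Then μ = -0.00795 − (-1.645)·0.405 = 0.658.
Precision τ = 1/σ² = 1/0.405² = 6.1.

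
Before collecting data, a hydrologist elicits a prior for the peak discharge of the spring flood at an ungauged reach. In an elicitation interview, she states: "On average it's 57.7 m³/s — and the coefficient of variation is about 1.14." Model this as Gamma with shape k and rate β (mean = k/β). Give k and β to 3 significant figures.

k ≈ 0.769, β ≈ 0.0133

For Gamma(k, rate β): mean = k/β, variance = k/β², so CV = 1/√k.
CV = 1.14, hence k = 1/CV² = 0.769.
Then β = k/mean = 0.769/57.7 = 0.0133.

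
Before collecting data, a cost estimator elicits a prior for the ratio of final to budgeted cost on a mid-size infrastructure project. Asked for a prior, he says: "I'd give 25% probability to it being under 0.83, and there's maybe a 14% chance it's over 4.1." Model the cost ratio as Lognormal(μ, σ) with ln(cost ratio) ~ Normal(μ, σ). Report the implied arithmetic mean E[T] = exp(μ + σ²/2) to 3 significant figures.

E[T] ≈ 2.32

If T ~ Lognormal(μ,σ) then ln T ~ Normal(μ,σ), so the p-quantile of ln T is μ + z_p·σ.
ln(0.83) = -0.1863 and ln(4.1) = 1.411; z_{0.25} = -0.6745, z_{0.86} = 1.08.
σ = (1.411 − -0.1863)/(1.08 − (-0.6745)) = 0.910.
μ = -0.1863 − (-0.6745)·0.910 = 0.428.
E[T] = exp(μ + σ²/2) = exp(0.428 + 0.4143) = 2.32.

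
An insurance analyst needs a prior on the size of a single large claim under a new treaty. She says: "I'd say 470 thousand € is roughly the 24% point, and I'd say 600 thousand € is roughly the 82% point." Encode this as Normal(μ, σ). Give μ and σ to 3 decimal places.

μ = 526.620, σ = 80.164

For Normal(μ,σ), the p-quantile is μ + z_p·σ. Here z_{0.24} = -0.7063, z_{0.82} = 0.9154.
So 470 = μ − 0.7063σ and 600 = μ + 0.9154σ.
Subtracting: σ = (600 − 470)/(0.9154 − (-0.7063)) = 80.164.
Then μ = 470 − (-0.7063)·80.164 = 526.620.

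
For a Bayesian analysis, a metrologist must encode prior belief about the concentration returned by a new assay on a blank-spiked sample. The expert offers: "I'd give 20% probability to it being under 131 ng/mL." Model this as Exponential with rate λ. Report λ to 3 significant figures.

λ ≈ 0.0017

P(T < 131.0) = 1 − e^(−λ·131.0) = 0.2, so λ = −ln(1−0.2)/131.0 = −ln(0.8)/131.0 = 0.0017.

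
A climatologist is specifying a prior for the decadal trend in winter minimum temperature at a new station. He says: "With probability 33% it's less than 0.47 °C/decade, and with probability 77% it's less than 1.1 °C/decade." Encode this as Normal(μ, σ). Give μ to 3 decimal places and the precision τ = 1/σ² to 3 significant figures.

μ = 0.705, τ = 3.5

The p-quantile of Normal(μ,σ) is μ + z_p·σ, with z_{0.33} = -0.4399 and z_{0.77} = 0.7388.
Eliminate σ: μ = (z₂·x₁ − z₁·x₂)/(z₂ − z₁) = (0.7388·0.47 − (-0.4399)·1.1)/1.179 = 0.705.
Then σ = (x₂ − x₁)/(z₂ − z₁) = (1.1 − 0.47)/1.179 = 0.534.
Precision τ = 1/σ² = 1/0.5345² = 3.5.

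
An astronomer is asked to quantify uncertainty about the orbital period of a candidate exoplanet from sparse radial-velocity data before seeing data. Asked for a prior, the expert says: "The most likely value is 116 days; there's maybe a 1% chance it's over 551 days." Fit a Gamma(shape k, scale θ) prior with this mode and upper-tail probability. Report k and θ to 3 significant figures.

Gamma(k,θ) with k>1 has mode (k−1)θ, so θ = 116/(k−1).
Need P(X < 551) = 0.99 with θ tied to k this way. Start at k = 2, θ = 116: P(X<551) ≈ 0.950.
Too low — raise k to concentrate. Iterating converges to k ≈ 2.64.
Then θ = 116/(2.64−1) ≈ 70.8.

k ≈ 2.64, θ ≈ 70.8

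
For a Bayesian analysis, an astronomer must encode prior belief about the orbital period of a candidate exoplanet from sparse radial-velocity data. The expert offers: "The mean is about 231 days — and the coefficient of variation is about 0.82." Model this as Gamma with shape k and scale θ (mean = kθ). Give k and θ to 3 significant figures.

For Gamma(k, scale θ): mean = kθ, variance = kθ², so CV = 1/√k.
CV = 0.82, hence k = 1/CV² = 1.49.
Then θ = mean/k = 231/1.49 = 155.

k ≈ 1.49, θ ≈ 155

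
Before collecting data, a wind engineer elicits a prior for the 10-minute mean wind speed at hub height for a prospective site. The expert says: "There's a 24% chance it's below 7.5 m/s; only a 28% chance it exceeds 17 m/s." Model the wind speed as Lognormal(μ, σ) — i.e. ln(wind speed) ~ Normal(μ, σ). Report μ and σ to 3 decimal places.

If T ~ Lognormal(μ,σ) then ln T ~ Normal(μ,σ), so the p-quantile of ln T is μ + z_p·σ.
ln(7.5) = 2.015 and ln(17) = 2.833; z_{0.24} = -0.7063, z_{0.72} = 0.5828.
σ = (2.833 − 2.015)/(0.5828 − (-0.7063)) = 0.635.
μ = 2.015 − (-0.7063)·0.635 = 2.463.

μ ≈ 2.463, σ ≈ 0.635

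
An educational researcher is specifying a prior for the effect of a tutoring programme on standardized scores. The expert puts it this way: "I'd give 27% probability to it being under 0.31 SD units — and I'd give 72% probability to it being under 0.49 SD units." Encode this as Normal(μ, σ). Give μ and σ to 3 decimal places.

μ = 0.402, σ = 0.151

For Normal(μ,σ), the p-quantile is μ + z_p·σ. Here z_{0.27} = -0.6128, z_{0.72} = 0.5828.
So 0.31 = μ − 0.6128σ and 0.49 = μ + 0.5828σ.
Subtracting: σ = (0.49 − 0.31)/(0.5828 − (-0.6128)) = 0.151.
Then μ = 0.31 − (-0.6128)·0.151 = 0.402.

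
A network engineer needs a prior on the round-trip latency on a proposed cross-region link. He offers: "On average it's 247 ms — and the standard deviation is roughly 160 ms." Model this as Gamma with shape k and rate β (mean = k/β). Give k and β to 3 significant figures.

k ≈ 2.38, β ≈ 0.00965

For Gamma(k, rate β): mean = k/β, variance = k/β², so CV = 1/√k.
CV = SD/mean = 160/247 = 0.6478, hence k = 1/CV² = 2.38.
Then β = k/mean = 2.38/247 = 0.00965.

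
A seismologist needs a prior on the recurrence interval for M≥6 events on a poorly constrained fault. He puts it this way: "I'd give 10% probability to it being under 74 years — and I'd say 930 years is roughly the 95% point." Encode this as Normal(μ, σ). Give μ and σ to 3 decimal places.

For Normal(μ,σ), the p-quantile is μ + z_p·σ. Here z_{0.1} = -1.282, z_{0.95} = 1.645.
So 74 = μ − 1.282σ and 930 = μ + 1.645σ.
Subtracting: σ = (930 − 74)/(1.645 − (-1.282)) = 292.509.
Then μ = 74 − (-1.282)·292.509 = 448.865.

μ = 448.865, σ = 292.509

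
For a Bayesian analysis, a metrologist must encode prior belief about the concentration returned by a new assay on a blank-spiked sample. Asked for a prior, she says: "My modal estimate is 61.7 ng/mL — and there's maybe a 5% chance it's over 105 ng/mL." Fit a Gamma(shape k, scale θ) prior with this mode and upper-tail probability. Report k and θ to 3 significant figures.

k ≈ 10.9, θ ≈ 6.25

Gamma(k,θ) with k>1 has mode (k−1)θ, so θ = 61.7/(k−1).
Need P(X < 105) = 0.95 with θ tied to k this way. Start at k = 2, θ = 61.7: P(X<105) ≈ 0.507.
Too low — raise k to concentrate. Iterating converges to k ≈ 10.9.
Then θ = 61.7/(10.9−1) ≈ 6.25.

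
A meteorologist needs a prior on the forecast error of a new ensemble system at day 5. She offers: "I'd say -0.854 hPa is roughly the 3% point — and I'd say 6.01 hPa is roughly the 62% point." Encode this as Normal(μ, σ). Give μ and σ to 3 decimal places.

For Normal(μ,σ), the p-quantile is μ + z_p·σ. Here z_{0.03} = -1.881, z_{0.62} = 0.3055.
So -0.854 = μ − 1.881σ and 6.01 = μ + 0.3055σ.
Subtracting: σ = (6.01 − -0.854)/(0.3055 − (-1.881)) = 3.140.
Then μ = -0.854 − (-1.881)·3.140 = 5.051.

μ = 5.051, σ = 3.140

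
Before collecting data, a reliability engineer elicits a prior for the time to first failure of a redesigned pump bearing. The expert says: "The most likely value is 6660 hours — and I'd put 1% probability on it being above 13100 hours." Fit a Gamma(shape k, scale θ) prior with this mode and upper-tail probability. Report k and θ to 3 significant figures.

k ≈ 11.8, θ ≈ 619

Gamma(k,θ) with k>1 has mode (k−1)θ, so θ = 6660/(k−1).
Need P(X < 13100) = 0.99 with θ tied to k this way. Start at k = 2, θ = 6660: P(X<13100) ≈ 0.585.
Too low — raise k to concentrate. Iterating converges to k ≈ 11.8.
Then θ = 6660/(11.8−1) ≈ 619.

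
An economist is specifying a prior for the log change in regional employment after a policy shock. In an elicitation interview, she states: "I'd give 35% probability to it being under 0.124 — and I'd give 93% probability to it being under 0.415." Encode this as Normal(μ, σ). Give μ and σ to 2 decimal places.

The p-quantile of Normal(μ,σ) is μ + z_p·σ, with z_{0.35} = -0.3853 and z_{0.93} = 1.476.
Eliminate σ: μ = (z₂·x₁ − z₁·x₂)/(z₂ − z₁) = (1.476·0.124 − (-0.3853)·0.415)/1.861 = 0.18.
Then σ = (x₂ − x₁)/(z₂ − z₁) = (0.415 − 0.124)/1.861 = 0.16.

μ = 0.18, σ = 0.16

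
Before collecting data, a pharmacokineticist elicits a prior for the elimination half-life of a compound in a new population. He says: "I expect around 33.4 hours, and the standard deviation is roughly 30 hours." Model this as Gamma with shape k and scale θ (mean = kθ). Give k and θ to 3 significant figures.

k ≈ 1.24, θ ≈ 26.9

For Gamma(k, scale θ): mean = kθ, variance = kθ², so CV = 1/√k.
CV = SD/mean = 30/33.4 = 0.8982, hence k = 1/CV² = 1.24.
Then θ = mean/k = 33.4/1.24 = 26.9.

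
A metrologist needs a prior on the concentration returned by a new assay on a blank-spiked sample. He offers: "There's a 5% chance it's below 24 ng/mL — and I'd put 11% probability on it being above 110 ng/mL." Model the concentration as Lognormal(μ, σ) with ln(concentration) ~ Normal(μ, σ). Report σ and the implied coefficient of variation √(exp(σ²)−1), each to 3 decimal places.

σ ≈ 0.530, CV ≈ 0.570

If T ~ Lognormal(μ,σ) then ln T ~ Normal(μ,σ), so the p-quantile of ln T is μ + z_p·σ.
ln(24) = 3.178 and ln(110) = 4.7; z_{0.05} = -1.645, z_{0.89} = 1.227.
σ = (4.7 − 3.178)/(1.227 − (-1.645)) = 0.530.
μ = 3.178 − (-1.645)·0.530 = 4.050.
CV = √(exp(σ²)−1) = √(exp(0.2811)−1) = 0.570.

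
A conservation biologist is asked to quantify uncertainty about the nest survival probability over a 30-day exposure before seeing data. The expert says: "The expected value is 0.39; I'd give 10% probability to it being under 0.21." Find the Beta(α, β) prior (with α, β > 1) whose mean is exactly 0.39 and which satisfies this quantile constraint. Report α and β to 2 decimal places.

With mean 0.39 fixed, write α = 0.39s, β = 0.61s where s = α+β.
Need P(θ < 0.21) = 0.1 under Beta(0.39s, 0.61s). Normal approximation: (q−m)/√(m(1−m)/s) ≈ z_{0.1} = -1.28, so s ≈ 0.39·0.61·(-1.28)²/(0.21−0.39)² = 12.1.
At s = 12.1: P(θ<0.21) ≈ 0.089. Adjusting to match 0.1 gives s ≈ 11.01.
So α = 0.39·11.01 ≈ 4.29, β = 0.61·11.01 ≈ 6.72.

α ≈ 4.29, β ≈ 6.72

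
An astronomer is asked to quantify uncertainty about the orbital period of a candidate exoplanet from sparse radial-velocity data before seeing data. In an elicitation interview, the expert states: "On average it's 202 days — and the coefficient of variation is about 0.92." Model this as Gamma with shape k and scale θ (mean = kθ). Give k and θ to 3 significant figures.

k ≈ 1.18, θ ≈ 171

For Gamma(k, scale θ): mean = kθ, variance = kθ², so CV = 1/√k.
CV = 0.92, hence k = 1/CV² = 1.18.
Then θ = mean/k = 202/1.18 = 171.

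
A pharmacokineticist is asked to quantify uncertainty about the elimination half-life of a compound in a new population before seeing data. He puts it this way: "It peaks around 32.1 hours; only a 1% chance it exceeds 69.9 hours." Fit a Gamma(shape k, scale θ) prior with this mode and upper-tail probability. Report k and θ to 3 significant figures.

Gamma(k,θ) with k>1 has mode (k−1)θ, so θ = 32.1/(k−1).
Need P(X < 69.9) = 0.99 with θ tied to k this way. Start at k = 2, θ = 32.1: P(X<69.9) ≈ 0.640.
Too low — raise k to concentrate. Iterating converges to k ≈ 8.98.
Then θ = 32.1/(8.98−1) ≈ 4.02.

k ≈ 8.98, θ ≈ 4.02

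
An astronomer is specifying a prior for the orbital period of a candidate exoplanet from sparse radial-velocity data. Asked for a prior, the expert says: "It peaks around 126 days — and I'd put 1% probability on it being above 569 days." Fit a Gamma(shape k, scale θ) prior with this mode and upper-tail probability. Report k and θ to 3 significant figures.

Gamma(k,θ) with k>1 has mode (k−1)θ, so θ = 126/(k−1).
Need P(X < 569) = 0.99 with θ tied to k this way. Start at k = 2, θ = 126: P(X<569) ≈ 0.940.
Too low — raise k to concentrate. Iterating converges to k ≈ 2.78.
Then θ = 126/(2.78−1) ≈ 70.9.

k ≈ 2.78, θ ≈ 70.9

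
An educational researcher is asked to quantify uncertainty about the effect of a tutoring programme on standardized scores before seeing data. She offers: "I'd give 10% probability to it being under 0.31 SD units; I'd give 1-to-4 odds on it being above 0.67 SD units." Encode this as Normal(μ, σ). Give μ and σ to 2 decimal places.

μ = 0.53, σ = 0.17

The p-quantile of Normal(μ,σ) is μ + z_p·σ, with z_{0.1} = -1.282 and z_{0.8} = 0.8416.
Eliminate σ: μ = (z₂·x₁ − z₁·x₂)/(z₂ − z₁) = (0.8416·0.31 − (-1.282)·0.67)/2.123 = 0.53.
Then σ = (x₂ − x₁)/(z₂ − z₁) = (0.67 − 0.31)/2.123 = 0.17.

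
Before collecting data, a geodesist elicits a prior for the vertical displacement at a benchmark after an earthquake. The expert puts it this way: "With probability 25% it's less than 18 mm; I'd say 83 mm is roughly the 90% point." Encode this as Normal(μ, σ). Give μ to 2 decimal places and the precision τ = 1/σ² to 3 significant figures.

For Normal(μ,σ), the p-quantile is μ + z_p·σ. Here z_{0.25} = -0.6745, z_{0.9} = 1.282.
So 18 = μ − 0.6745σ and 83 = μ + 1.282σ.
Subtracting: σ = (83 − 18)/(1.282 − (-0.6745)) = 33.23.
Then μ = 18 − (-0.6745)·33.23 = 40.41.
Precision τ = 1/σ² = 1/33.23² = 0.000906.

μ = 40.41, τ = 0.000906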